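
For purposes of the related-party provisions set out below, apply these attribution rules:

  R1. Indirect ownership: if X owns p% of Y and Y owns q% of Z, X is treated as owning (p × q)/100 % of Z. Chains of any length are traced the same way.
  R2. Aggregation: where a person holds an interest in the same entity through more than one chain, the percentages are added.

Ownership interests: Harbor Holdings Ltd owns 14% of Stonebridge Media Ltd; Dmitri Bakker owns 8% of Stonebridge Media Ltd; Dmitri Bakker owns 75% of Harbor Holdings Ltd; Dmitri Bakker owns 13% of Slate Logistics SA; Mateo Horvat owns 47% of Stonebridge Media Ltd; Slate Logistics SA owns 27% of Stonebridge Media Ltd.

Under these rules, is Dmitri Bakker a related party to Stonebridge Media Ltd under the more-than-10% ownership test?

Chain via Slate Logistics SA (R1): 13% × 27% = 3.51% of Stonebridge Media Ltd.
Chain via Harbor Holdings Ltd (R1): 75% × 14% = 10.5% of Stonebridge Media Ltd.
Direct interest in Stonebridge Media Ltd: 8%.
Aggregating (R2): 3.51% + 10.5% + 8% = 22.01%.
22.01% exceeds the 10% threshold, so Dmitri is a related party to Stonebridge Media Ltd.

Yes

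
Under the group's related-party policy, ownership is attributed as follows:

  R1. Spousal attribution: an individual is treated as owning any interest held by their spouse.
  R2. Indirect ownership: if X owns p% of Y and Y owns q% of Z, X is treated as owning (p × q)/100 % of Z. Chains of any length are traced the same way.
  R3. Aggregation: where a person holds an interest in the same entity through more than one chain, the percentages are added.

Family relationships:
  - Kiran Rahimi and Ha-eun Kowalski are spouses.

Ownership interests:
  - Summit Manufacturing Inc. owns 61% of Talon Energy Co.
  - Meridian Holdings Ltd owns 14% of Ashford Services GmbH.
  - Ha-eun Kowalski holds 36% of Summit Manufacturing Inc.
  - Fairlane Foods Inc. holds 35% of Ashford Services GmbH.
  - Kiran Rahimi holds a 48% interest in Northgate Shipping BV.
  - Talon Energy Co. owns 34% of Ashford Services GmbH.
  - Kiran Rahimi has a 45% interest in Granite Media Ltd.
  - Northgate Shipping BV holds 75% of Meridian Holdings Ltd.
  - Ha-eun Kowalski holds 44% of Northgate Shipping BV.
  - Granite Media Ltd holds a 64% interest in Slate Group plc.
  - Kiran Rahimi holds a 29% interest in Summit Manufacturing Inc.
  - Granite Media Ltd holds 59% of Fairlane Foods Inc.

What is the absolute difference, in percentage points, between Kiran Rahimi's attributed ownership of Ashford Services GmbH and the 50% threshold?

17.5665

By spousal attribution (R1), Kiran Rahimi is treated as also owning Ha-eun Kowalski's interest in Northgate Shipping BV, giving 48% + 44% = 92%.
By spousal attribution (R1), Kiran Rahimi is treated as also owning Ha-eun Kowalski's interest in Summit Manufacturing Inc, giving 29% + 36% = 65%.
Chain via Granite Media Ltd → Fairlane Foods Inc. (R2): 45% × 59% × 35% = 9.2925% of Ashford Services GmbH.
Chain via Northgate Shipping BV → Meridian Holdings Ltd (R2): 92% × 75% × 14% = 9.66% of Ashford Services GmbH.
Chain via Summit Manufacturing Inc. → Talon Energy Co. (R2): 65% × 61% × 34% = 13.481% of Ashford Services GmbH.
Aggregating (R3): 9.2925% + 9.66% + 13.481% = 32.4335%.
32.4335% falls short of the 50% threshold by 17.5665 percentage points.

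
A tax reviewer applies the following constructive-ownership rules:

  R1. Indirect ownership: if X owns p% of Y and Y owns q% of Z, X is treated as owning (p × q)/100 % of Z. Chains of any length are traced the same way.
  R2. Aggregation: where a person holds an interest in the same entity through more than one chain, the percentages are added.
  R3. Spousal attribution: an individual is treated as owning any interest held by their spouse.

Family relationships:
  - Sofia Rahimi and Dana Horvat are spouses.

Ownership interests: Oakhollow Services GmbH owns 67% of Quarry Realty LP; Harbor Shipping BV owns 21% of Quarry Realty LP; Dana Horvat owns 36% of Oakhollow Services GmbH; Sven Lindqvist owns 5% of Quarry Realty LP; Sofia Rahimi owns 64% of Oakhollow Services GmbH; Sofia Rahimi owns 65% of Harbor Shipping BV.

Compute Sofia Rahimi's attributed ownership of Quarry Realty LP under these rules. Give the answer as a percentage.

80.65%

By spousal attribution (R3), Sofia Rahimi is treated as also owning Dana Horvat's interest in Oakhollow Services GmbH, giving 64% + 36% = 100%.
Chain via Harbor Shipping BV (R1): 65% × 21% = 13.65% of Quarry Realty LP.
Chain via Oakhollow Services GmbH (R1): 100% × 67% = 67% of Quarry Realty LP.
Aggregating (R2): 13.65% + 67% = 80.65%.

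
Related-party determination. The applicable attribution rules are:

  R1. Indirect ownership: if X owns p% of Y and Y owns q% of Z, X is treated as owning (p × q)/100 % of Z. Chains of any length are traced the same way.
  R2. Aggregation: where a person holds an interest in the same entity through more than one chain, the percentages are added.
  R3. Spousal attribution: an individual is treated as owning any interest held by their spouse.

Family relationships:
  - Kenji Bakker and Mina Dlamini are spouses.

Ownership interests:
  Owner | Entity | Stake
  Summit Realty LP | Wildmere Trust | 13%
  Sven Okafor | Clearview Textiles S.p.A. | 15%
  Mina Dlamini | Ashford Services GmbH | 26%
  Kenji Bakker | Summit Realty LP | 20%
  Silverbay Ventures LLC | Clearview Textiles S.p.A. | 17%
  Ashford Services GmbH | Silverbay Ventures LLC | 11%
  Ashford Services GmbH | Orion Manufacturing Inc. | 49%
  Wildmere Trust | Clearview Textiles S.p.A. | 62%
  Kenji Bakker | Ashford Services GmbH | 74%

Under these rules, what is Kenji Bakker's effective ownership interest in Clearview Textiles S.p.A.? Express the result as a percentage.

By spousal attribution (R3), Kenji Bakker is treated as also owning Mina Dlamini's interest in Ashford Services GmbH, giving 74% + 26% = 100%.
Chain via Summit Realty LP → Wildmere Trust (R1): 20% × 13% × 62% = 1.612% of Clearview Textiles S.p.A.
Chain via Ashford Services GmbH → Silverbay Ventures LLC (R1): 100% × 11% × 17% = 1.87% of Clearview Textiles S.p.A.
Aggregating (R2): 1.612% + 1.87% = 3.482%.

3.482%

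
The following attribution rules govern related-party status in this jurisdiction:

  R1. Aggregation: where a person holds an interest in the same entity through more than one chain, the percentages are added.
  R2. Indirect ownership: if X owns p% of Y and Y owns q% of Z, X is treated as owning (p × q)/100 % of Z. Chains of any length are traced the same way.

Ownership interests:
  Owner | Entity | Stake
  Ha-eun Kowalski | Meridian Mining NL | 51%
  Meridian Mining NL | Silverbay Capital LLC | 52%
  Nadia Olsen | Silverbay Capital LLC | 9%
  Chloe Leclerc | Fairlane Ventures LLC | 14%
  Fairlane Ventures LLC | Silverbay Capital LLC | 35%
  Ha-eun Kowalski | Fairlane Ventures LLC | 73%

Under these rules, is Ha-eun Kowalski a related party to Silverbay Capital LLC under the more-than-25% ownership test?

Chain via Meridian Mining NL (R2): 51% × 52% = 26.52% of Silverbay Capital LLC.
Chain via Fairlane Ventures LLC (R2): 73% × 35% = 25.55% of Silverbay Capital LLC.
Aggregating (R1): 26.52% + 25.55% = 52.07%.
52.07% exceeds the 25% threshold, so Ha-eun is a related party to Silverbay Capital LLC.

Yes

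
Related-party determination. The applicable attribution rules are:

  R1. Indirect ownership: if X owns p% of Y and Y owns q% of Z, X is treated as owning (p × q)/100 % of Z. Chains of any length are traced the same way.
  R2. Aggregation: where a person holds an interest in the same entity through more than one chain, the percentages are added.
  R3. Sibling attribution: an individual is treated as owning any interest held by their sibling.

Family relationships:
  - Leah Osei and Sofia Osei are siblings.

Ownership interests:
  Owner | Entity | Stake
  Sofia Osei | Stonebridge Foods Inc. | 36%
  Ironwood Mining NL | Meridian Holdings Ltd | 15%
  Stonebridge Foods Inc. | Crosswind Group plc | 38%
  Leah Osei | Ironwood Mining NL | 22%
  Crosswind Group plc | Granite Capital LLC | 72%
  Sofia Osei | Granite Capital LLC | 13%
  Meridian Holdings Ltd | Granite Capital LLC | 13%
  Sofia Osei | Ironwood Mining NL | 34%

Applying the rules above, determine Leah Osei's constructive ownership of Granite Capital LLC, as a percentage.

23.9416%

By sibling attribution (R3), Leah Osei is treated as also owning Sofia Osei's interest in Ironwood Mining NL, giving 22% + 34% = 56%.
By sibling attribution (R3), Leah Osei is treated as owning Sofia Osei's 36% interest in Stonebridge Foods Inc.
By sibling attribution (R3), Leah Osei is treated as owning Sofia Osei's 13% interest in Granite Capital LLC.
Chain via Ironwood Mining NL → Meridian Holdings Ltd (R1): 56% × 15% × 13% = 1.092% of Granite Capital LLC.
Chain via Stonebridge Foods Inc. → Crosswind Group plc (R1): 36% × 38% × 72% = 9.8496% of Granite Capital LLC.
Direct interest in Granite Capital LLC: 13%.
Aggregating (R2): 1.092% + 9.8496% + 13% = 23.9416%.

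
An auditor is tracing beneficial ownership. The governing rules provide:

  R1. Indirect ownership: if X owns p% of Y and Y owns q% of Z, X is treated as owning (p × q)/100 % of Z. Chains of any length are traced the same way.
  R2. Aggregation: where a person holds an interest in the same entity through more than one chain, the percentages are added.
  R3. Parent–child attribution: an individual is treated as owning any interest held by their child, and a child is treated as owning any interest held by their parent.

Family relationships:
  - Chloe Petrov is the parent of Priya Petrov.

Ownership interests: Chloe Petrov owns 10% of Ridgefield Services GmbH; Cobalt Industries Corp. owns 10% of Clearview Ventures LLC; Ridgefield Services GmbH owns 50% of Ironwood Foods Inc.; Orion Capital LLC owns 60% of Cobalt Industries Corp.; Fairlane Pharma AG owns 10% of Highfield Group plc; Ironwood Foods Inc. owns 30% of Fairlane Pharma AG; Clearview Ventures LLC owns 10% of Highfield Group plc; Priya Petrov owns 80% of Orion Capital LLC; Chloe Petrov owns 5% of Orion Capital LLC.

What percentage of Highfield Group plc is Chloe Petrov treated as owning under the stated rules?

By parent–child attribution (R3), Chloe Petrov is treated as also owning Priya Petrov's interest in Orion Capital LLC, giving 5% + 80% = 85%.
Chain via Orion Capital LLC → Cobalt Industries Corp. → Clearview Ventures LLC (R1): 85% × 60% × 10% × 10% = 0.51% of Highfield Group plc.
Chain via Ridgefield Services GmbH → Ironwood Foods Inc. → Fairlane Pharma AG (R1): 10% × 50% × 30% × 10% = 0.15% of Highfield Group plc.
Aggregating (R2): 0.51% + 0.15% = 0.66%.

0.66%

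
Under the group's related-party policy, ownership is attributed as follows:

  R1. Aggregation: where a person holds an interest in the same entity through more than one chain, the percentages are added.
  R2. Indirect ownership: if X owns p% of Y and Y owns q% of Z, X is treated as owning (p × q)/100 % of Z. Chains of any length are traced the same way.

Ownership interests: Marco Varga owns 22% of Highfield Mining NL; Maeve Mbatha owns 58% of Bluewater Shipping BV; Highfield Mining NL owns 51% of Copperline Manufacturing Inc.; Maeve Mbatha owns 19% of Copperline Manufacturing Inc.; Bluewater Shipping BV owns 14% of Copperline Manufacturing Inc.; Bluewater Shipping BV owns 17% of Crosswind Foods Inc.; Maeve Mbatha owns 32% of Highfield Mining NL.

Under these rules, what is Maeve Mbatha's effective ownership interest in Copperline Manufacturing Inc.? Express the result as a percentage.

43.44%

Chain via Bluewater Shipping BV (R2): 58% × 14% = 8.12% of Copperline Manufacturing Inc.
Chain via Highfield Mining NL (R2): 32% × 51% = 16.32% of Copperline Manufacturing Inc.
Direct interest in Copperline Manufacturing Inc: 19%.
Aggregating (R1): 8.12% + 16.32% + 19% = 43.44%.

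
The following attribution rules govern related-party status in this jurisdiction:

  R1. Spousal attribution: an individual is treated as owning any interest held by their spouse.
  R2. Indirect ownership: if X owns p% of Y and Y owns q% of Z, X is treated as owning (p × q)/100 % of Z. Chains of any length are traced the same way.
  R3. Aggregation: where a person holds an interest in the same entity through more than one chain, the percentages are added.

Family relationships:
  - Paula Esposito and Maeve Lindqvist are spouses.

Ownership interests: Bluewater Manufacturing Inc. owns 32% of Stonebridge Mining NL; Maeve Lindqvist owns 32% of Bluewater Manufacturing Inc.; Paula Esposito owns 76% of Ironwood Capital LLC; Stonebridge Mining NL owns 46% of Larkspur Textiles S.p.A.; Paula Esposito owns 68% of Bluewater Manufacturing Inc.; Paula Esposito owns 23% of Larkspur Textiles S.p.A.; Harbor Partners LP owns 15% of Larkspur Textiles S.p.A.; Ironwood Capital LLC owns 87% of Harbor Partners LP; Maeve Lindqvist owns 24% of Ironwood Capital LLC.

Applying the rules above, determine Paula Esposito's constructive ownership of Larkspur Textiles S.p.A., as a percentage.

By spousal attribution (R1), Paula Esposito is treated as also owning Maeve Lindqvist's interest in Ironwood Capital LLC, giving 76% + 24% = 100%.
By spousal attribution (R1), Paula Esposito is treated as also owning Maeve Lindqvist's interest in Bluewater Manufacturing Inc, giving 68% + 32% = 100%.
Chain via Ironwood Capital LLC → Harbor Partners LP (R2): 100% × 87% × 15% = 13.05% of Larkspur Textiles S.p.A.
Chain via Bluewater Manufacturing Inc. → Stonebridge Mining NL (R2): 100% × 32% × 46% = 14.72% of Larkspur Textiles S.p.A.
Direct interest in Larkspur Textiles S.p.A: 23%.
Aggregating (R3): 13.05% + 14.72% + 23% = 50.77%.

50.77%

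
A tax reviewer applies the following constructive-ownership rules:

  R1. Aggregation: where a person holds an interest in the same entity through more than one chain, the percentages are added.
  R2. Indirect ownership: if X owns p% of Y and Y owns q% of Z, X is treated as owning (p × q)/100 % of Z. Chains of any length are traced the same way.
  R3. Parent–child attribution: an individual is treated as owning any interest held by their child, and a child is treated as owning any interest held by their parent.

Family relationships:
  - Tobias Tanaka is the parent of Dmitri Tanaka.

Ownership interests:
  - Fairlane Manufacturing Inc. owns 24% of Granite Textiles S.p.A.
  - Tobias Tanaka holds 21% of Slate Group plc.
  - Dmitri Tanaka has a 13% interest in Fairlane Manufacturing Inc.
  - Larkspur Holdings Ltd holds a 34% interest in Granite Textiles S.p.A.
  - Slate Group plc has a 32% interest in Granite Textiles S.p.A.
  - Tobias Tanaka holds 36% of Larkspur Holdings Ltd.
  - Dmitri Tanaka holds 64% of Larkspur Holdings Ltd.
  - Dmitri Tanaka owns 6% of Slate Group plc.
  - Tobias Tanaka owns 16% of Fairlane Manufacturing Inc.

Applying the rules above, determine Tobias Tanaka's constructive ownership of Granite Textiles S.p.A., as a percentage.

By parent–child attribution (R3), Tobias Tanaka is treated as also owning Dmitri Tanaka's interest in Slate Group plc, giving 21% + 6% = 27%.
By parent–child attribution (R3), Tobias Tanaka is treated as also owning Dmitri Tanaka's interest in Fairlane Manufacturing Inc, giving 16% + 13% = 29%.
By parent–child attribution (R3), Tobias Tanaka is treated as also owning Dmitri Tanaka's interest in Larkspur Holdings Ltd, giving 36% + 64% = 100%.
Chain via Slate Group plc (R2): 27% × 32% = 8.64% of Granite Textiles S.p.A.
Chain via Fairlane Manufacturing Inc. (R2): 29% × 24% = 6.96% of Granite Textiles S.p.A.
Chain via Larkspur Holdings Ltd (R2): 100% × 34% = 34% of Granite Textiles S.p.A.
Aggregating (R1): 8.64% + 6.96% + 34% = 49.6%.

49.6%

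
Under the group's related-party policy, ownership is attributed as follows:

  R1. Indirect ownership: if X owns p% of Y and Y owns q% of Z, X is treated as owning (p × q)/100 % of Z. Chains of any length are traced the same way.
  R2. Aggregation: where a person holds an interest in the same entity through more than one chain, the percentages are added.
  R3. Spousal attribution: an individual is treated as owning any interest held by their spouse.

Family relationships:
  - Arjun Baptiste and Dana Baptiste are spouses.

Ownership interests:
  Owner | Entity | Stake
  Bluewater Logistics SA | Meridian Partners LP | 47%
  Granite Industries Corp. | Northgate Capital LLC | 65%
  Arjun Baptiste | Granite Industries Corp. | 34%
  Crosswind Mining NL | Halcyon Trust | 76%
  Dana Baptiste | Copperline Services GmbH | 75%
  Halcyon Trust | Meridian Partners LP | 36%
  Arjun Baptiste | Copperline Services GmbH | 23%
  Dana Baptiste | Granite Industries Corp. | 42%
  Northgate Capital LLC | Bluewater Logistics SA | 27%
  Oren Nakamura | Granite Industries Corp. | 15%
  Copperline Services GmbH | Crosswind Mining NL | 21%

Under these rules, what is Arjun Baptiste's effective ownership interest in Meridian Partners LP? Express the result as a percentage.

By spousal attribution (R3), Arjun Baptiste is treated as also owning Dana Baptiste's interest in Granite Industries Corp, giving 34% + 42% = 76%.
By spousal attribution (R3), Arjun Baptiste is treated as also owning Dana Baptiste's interest in Copperline Services GmbH, giving 23% + 75% = 98%.
Chain via Granite Industries Corp. → Northgate Capital LLC → Bluewater Logistics SA (R1): 76% × 65% × 27% × 47% = 6.26886% of Meridian Partners LP.
Chain via Copperline Services GmbH → Crosswind Mining NL → Halcyon Trust (R1): 98% × 21% × 76% × 36% = 5.630688% of Meridian Partners LP.
Aggregating (R2): 6.26886% + 5.630688% = 11.899548%.

11.899548%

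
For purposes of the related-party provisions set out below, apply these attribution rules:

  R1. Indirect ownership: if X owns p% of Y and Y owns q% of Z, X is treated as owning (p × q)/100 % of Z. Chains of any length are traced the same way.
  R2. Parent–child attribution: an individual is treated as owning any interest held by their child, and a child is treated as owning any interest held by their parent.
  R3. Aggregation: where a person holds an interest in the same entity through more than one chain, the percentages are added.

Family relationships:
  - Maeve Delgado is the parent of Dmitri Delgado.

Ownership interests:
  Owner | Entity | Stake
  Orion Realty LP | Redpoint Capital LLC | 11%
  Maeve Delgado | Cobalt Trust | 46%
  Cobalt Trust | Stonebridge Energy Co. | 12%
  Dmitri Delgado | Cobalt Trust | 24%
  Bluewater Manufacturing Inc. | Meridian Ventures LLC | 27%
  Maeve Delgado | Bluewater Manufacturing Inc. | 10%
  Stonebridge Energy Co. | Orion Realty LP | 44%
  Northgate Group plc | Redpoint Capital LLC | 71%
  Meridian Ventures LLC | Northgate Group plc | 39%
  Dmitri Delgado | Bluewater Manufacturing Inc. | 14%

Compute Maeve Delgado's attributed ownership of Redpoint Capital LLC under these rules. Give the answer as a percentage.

By parent–child attribution (R2), Maeve Delgado is treated as also owning Dmitri Delgado's interest in Cobalt Trust, giving 46% + 24% = 70%.
By parent–child attribution (R2), Maeve Delgado is treated as also owning Dmitri Delgado's interest in Bluewater Manufacturing Inc, giving 10% + 14% = 24%.
Chain via Cobalt Trust → Stonebridge Energy Co. → Orion Realty LP (R1): 70% × 12% × 44% × 11% = 0.40656% of Redpoint Capital LLC.
Chain via Bluewater Manufacturing Inc. → Meridian Ventures LLC → Northgate Group plc (R1): 24% × 27% × 39% × 71% = 1.794312% of Redpoint Capital LLC.
Aggregating (R3): 0.40656% + 1.794312% = 2.200872%.

2.200872%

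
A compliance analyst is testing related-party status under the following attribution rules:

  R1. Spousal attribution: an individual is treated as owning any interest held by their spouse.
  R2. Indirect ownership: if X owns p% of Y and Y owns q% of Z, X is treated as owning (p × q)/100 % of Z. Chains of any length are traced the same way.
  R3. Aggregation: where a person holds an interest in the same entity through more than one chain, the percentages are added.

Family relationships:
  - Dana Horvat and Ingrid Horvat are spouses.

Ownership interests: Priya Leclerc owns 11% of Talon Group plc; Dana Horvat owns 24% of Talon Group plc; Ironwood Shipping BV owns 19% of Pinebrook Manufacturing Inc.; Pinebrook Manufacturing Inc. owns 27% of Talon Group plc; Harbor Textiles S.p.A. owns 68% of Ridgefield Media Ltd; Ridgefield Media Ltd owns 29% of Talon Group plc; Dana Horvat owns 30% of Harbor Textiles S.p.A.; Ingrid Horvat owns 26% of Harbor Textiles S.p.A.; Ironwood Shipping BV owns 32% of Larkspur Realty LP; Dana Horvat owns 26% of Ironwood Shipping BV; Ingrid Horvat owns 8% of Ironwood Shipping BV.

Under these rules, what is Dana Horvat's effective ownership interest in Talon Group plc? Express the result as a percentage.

36.7874%

By spousal attribution (R1), Dana Horvat is treated as also owning Ingrid Horvat's interest in Harbor Textiles S.p.A, giving 30% + 26% = 56%.
By spousal attribution (R1), Dana Horvat is treated as also owning Ingrid Horvat's interest in Ironwood Shipping BV, giving 26% + 8% = 34%.
Chain via Harbor Textiles S.p.A. → Ridgefield Media Ltd (R2): 56% × 68% × 29% = 11.0432% of Talon Group plc.
Chain via Ironwood Shipping BV → Pinebrook Manufacturing Inc. (R2): 34% × 19% × 27% = 1.7442% of Talon Group plc.
Direct interest in Talon Group plc: 24%.
Aggregating (R3): 11.0432% + 1.7442% + 24% = 36.7874%.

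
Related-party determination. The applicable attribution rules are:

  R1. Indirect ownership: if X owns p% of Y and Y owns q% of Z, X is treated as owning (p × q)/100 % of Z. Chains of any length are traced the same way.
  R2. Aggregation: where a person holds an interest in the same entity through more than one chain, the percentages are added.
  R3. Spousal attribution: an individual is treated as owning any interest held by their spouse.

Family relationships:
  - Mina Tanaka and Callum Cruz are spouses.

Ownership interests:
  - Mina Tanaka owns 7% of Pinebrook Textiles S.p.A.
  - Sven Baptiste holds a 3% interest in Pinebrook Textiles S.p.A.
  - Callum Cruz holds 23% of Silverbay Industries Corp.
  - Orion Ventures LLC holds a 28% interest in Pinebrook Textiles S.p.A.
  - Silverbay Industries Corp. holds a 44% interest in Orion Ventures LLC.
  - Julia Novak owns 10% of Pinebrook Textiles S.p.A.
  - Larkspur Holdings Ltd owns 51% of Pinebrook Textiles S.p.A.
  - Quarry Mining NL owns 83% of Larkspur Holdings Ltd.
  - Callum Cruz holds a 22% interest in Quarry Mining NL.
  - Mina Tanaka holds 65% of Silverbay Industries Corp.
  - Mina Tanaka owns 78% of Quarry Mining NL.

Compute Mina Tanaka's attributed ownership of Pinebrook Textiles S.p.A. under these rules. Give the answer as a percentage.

60.1716%

By spousal attribution (R3), Mina Tanaka is treated as also owning Callum Cruz's interest in Silverbay Industries Corp, giving 65% + 23% = 88%.
By spousal attribution (R3), Mina Tanaka is treated as also owning Callum Cruz's interest in Quarry Mining NL, giving 78% + 22% = 100%.
Chain via Silverbay Industries Corp. → Orion Ventures LLC (R1): 88% × 44% × 28% = 10.8416% of Pinebrook Textiles S.p.A.
Chain via Quarry Mining NL → Larkspur Holdings Ltd (R1): 100% × 83% × 51% = 42.33% of Pinebrook Textiles S.p.A.
Direct interest in Pinebrook Textiles S.p.A: 7%.
Aggregating (R2): 10.8416% + 42.33% + 7% = 60.1716%.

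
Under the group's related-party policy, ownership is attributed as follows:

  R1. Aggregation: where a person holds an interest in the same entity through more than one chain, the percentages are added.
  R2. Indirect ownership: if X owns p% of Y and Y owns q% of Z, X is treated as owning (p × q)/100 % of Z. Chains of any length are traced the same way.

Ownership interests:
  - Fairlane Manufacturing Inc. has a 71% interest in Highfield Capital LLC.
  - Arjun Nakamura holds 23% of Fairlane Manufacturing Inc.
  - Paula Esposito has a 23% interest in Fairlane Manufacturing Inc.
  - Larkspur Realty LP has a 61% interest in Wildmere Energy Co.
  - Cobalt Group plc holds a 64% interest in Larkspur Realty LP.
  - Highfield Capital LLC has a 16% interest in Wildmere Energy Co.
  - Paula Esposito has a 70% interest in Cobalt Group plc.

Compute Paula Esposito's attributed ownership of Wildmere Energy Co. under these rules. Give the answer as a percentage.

29.9408%

Chain via Cobalt Group plc → Larkspur Realty LP (R2): 70% × 64% × 61% = 27.328% of Wildmere Energy Co.
Chain via Fairlane Manufacturing Inc. → Highfield Capital LLC (R2): 23% × 71% × 16% = 2.6128% of Wildmere Energy Co.
Aggregating (R1): 27.328% + 2.6128% = 29.9408%.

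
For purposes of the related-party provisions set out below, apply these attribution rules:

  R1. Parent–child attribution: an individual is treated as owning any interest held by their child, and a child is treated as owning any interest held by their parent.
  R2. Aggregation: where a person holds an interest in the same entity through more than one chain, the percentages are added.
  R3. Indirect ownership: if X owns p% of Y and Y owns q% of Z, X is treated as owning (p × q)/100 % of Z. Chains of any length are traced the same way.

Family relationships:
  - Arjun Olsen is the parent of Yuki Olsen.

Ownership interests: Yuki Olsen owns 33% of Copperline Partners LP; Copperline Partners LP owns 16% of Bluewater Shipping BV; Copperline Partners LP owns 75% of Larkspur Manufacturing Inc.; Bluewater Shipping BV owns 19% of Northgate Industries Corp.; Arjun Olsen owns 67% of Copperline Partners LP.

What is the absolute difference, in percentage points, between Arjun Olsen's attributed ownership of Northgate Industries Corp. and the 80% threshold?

76.96

By parent–child attribution (R1), Arjun Olsen is treated as also owning Yuki Olsen's interest in Copperline Partners LP, giving 67% + 33% = 100%.
Chain via Copperline Partners LP → Bluewater Shipping BV (R3): 100% × 16% × 19% = 3.04% of Northgate Industries Corp.
3.04% falls short of the 80% threshold by 76.96 percentage points.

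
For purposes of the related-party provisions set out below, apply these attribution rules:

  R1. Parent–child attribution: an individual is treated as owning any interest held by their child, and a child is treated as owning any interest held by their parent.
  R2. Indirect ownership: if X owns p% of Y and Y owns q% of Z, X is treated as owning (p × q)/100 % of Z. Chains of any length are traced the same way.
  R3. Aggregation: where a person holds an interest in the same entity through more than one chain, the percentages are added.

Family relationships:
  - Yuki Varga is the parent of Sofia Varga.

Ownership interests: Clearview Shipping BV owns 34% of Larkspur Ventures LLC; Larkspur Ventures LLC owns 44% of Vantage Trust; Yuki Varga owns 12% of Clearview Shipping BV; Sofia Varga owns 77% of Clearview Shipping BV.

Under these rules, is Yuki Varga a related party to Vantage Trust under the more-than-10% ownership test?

Yes

By parent–child attribution (R1), Yuki Varga is treated as also owning Sofia Varga's interest in Clearview Shipping BV, giving 12% + 77% = 89%.
Chain via Clearview Shipping BV → Larkspur Ventures LLC (R2): 89% × 34% × 44% = 13.3144% of Vantage Trust.
13.3144% exceeds the 10% threshold, so Yuki is a related party to Vantage Trust.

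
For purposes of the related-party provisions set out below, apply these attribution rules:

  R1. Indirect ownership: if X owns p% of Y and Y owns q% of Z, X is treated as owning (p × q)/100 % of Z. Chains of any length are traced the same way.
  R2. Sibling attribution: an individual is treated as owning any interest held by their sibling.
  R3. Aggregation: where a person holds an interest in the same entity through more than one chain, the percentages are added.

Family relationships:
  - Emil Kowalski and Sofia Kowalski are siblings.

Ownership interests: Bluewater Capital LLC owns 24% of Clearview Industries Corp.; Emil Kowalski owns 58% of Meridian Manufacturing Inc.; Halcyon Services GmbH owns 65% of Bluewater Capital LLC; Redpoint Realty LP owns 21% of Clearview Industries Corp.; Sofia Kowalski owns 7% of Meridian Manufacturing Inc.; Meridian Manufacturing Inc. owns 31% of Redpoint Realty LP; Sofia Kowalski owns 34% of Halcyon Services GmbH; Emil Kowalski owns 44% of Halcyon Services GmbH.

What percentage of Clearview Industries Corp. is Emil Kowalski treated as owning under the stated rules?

16.3995%

By sibling attribution (R2), Emil Kowalski is treated as also owning Sofia Kowalski's interest in Meridian Manufacturing Inc, giving 58% + 7% = 65%.
By sibling attribution (R2), Emil Kowalski is treated as also owning Sofia Kowalski's interest in Halcyon Services GmbH, giving 44% + 34% = 78%.
Chain via Meridian Manufacturing Inc. → Redpoint Realty LP (R1): 65% × 31% × 21% = 4.2315% of Clearview Industries Corp.
Chain via Halcyon Services GmbH → Bluewater Capital LLC (R1): 78% × 65% × 24% = 12.168% of Clearview Industries Corp.
Aggregating (R3): 4.2315% + 12.168% = 16.3995%.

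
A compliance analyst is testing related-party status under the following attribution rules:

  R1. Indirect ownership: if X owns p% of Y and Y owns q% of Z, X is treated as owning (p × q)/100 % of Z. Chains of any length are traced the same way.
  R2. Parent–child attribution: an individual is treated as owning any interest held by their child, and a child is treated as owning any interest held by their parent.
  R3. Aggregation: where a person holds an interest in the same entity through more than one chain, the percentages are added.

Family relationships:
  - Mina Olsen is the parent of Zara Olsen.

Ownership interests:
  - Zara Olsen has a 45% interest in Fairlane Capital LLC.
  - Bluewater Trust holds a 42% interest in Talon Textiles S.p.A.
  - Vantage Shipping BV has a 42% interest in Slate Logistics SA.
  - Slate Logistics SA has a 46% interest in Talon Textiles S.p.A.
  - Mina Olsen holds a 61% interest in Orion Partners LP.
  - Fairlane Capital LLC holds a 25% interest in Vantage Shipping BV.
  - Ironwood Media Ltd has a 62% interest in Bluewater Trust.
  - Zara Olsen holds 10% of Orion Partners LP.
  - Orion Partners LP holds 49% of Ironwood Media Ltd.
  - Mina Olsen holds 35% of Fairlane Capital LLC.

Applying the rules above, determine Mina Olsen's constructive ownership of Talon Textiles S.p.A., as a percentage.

By parent–child attribution (R2), Mina Olsen is treated as also owning Zara Olsen's interest in Orion Partners LP, giving 61% + 10% = 71%.
By parent–child attribution (R2), Mina Olsen is treated as also owning Zara Olsen's interest in Fairlane Capital LLC, giving 35% + 45% = 80%.
Chain via Orion Partners LP → Ironwood Media Ltd → Bluewater Trust (R1): 71% × 49% × 62% × 42% = 9.059316% of Talon Textiles S.p.A.
Chain via Fairlane Capital LLC → Vantage Shipping BV → Slate Logistics SA (R1): 80% × 25% × 42% × 46% = 3.864% of Talon Textiles S.p.A.
Aggregating (R3): 9.059316% + 3.864% = 12.923316%.

12.923316%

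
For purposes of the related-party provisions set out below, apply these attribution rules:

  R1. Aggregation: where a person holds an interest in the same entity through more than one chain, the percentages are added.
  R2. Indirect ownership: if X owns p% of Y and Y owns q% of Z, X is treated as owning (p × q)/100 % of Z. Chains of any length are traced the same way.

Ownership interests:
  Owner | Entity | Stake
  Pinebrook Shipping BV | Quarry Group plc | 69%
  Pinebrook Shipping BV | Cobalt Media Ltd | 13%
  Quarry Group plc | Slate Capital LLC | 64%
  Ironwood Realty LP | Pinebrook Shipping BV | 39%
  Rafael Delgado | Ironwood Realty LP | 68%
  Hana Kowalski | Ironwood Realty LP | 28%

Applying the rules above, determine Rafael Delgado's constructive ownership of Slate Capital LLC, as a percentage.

Chain via Ironwood Realty LP → Pinebrook Shipping BV → Quarry Group plc (R2): 68% × 39% × 69% × 64% = 11.711232% of Slate Capital LLC.

11.711232%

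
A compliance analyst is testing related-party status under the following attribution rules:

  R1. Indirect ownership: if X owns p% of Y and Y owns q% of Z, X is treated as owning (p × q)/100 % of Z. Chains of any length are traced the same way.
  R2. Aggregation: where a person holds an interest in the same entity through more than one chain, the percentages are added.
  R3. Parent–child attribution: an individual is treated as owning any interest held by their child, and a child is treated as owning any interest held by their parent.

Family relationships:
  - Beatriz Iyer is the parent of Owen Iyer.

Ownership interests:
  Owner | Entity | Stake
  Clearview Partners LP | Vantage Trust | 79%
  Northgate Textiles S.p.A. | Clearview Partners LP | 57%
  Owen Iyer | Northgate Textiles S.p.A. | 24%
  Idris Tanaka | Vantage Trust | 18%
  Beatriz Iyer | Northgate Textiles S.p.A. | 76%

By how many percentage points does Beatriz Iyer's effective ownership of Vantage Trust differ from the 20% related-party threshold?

By parent–child attribution (R3), Beatriz Iyer is treated as also owning Owen Iyer's interest in Northgate Textiles S.p.A, giving 76% + 24% = 100%.
Chain via Northgate Textiles S.p.A. → Clearview Partners LP (R1): 100% × 57% × 79% = 45.03% of Vantage Trust.
45.03% exceeds the 20% threshold by 25.03 percentage points.

25.03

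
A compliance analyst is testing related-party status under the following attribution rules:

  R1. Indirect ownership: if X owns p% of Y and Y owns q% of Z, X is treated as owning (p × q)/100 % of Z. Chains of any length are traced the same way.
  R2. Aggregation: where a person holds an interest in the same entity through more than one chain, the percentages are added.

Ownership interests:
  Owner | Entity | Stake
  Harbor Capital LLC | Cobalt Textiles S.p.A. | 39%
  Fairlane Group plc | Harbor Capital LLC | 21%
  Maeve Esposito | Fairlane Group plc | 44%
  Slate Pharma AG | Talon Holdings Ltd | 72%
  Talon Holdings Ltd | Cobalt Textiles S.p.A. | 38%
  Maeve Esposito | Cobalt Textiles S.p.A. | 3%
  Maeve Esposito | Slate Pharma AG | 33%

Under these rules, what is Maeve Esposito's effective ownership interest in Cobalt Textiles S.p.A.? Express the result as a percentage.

15.6324%

Chain via Fairlane Group plc → Harbor Capital LLC (R1): 44% × 21% × 39% = 3.6036% of Cobalt Textiles S.p.A.
Chain via Slate Pharma AG → Talon Holdings Ltd (R1): 33% × 72% × 38% = 9.0288% of Cobalt Textiles S.p.A.
Direct interest in Cobalt Textiles S.p.A: 3%.
Aggregating (R2): 3.6036% + 9.0288% + 3% = 15.6324%.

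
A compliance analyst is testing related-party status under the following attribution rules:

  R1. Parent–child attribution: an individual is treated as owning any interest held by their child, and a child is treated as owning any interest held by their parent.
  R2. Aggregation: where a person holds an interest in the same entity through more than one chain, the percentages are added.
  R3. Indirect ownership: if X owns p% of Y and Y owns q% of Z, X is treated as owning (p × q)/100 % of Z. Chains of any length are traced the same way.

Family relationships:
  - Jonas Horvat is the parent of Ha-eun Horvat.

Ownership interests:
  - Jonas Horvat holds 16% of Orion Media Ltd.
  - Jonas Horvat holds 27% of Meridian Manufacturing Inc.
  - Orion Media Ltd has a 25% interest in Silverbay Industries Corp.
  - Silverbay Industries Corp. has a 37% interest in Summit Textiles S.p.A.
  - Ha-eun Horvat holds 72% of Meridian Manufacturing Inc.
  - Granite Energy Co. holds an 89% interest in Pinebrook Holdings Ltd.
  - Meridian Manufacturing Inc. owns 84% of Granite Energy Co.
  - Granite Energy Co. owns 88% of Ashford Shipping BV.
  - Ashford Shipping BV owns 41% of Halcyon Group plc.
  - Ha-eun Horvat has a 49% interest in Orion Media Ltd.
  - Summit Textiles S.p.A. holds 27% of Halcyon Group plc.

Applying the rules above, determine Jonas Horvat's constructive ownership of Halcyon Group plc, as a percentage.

By parent–child attribution (R1), Jonas Horvat is treated as also owning Ha-eun Horvat's interest in Meridian Manufacturing Inc, giving 27% + 72% = 99%.
By parent–child attribution (R1), Jonas Horvat is treated as also owning Ha-eun Horvat's interest in Orion Media Ltd, giving 16% + 49% = 65%.
Chain via Meridian Manufacturing Inc. → Granite Energy Co. → Ashford Shipping BV (R3): 99% × 84% × 88% × 41% = 30.004128% of Halcyon Group plc.
Chain via Orion Media Ltd → Silverbay Industries Corp. → Summit Textiles S.p.A. (R3): 65% × 25% × 37% × 27% = 1.623375% of Halcyon Group plc.
Aggregating (R2): 30.004128% + 1.623375% = 31.627503%.

31.627503%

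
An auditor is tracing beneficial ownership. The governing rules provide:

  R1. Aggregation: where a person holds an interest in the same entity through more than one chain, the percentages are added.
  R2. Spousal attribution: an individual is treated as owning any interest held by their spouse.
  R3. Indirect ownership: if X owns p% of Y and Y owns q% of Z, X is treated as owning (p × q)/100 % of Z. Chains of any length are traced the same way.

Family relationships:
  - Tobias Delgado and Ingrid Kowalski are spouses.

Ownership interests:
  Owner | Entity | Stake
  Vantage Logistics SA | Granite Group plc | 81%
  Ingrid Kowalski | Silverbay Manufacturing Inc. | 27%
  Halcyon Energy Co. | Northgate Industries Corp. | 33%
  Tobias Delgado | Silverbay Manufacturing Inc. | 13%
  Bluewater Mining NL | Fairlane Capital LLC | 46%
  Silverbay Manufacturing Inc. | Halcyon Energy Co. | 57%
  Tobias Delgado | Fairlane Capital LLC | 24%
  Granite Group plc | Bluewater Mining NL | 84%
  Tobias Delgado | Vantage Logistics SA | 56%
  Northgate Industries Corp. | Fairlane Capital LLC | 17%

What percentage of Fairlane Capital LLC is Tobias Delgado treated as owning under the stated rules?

42.806184%

By spousal attribution (R2), Tobias Delgado is treated as also owning Ingrid Kowalski's interest in Silverbay Manufacturing Inc, giving 13% + 27% = 40%.
Chain via Silverbay Manufacturing Inc. → Halcyon Energy Co. → Northgate Industries Corp. (R3): 40% × 57% × 33% × 17% = 1.27908% of Fairlane Capital LLC.
Chain via Vantage Logistics SA → Granite Group plc → Bluewater Mining NL (R3): 56% × 81% × 84% × 46% = 17.527104% of Fairlane Capital LLC.
Direct interest in Fairlane Capital LLC: 24%.
Aggregating (R1): 1.27908% + 17.527104% + 24% = 42.806184%.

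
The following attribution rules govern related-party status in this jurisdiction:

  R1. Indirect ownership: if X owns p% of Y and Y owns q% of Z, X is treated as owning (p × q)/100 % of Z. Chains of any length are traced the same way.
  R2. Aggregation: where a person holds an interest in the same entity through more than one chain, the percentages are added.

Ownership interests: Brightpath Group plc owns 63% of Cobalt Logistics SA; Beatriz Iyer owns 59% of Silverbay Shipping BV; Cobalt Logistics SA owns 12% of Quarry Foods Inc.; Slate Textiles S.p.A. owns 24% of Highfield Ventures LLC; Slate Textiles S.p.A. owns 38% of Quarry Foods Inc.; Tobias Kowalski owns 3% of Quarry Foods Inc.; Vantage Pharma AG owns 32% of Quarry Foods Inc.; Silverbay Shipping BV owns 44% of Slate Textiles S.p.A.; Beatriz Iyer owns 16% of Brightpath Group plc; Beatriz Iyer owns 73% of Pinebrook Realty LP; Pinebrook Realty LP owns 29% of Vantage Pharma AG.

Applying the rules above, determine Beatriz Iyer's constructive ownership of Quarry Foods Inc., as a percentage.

Chain via Silverbay Shipping BV → Slate Textiles S.p.A. (R1): 59% × 44% × 38% = 9.8648% of Quarry Foods Inc.
Chain via Brightpath Group plc → Cobalt Logistics SA (R1): 16% × 63% × 12% = 1.2096% of Quarry Foods Inc.
Chain via Pinebrook Realty LP → Vantage Pharma AG (R1): 73% × 29% × 32% = 6.7744% of Quarry Foods Inc.
Aggregating (R2): 9.8648% + 1.2096% + 6.7744% = 17.8488%.

17.8488%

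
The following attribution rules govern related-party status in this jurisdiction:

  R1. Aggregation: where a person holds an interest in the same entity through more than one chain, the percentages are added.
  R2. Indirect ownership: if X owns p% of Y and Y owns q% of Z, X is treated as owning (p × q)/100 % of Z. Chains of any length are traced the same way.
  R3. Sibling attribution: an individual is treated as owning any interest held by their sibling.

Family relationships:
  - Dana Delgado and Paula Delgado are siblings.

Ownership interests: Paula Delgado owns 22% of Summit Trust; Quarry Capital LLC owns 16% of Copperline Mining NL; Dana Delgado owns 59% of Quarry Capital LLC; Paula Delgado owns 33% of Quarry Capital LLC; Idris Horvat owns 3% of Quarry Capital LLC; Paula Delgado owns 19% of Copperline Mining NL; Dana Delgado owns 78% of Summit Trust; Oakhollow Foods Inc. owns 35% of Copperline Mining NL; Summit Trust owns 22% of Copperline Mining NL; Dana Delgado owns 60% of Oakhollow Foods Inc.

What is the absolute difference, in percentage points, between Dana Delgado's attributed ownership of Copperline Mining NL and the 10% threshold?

66.72

By sibling attribution (R3), Dana Delgado is treated as also owning Paula Delgado's interest in Quarry Capital LLC, giving 59% + 33% = 92%.
By sibling attribution (R3), Dana Delgado is treated as also owning Paula Delgado's interest in Summit Trust, giving 78% + 22% = 100%.
By sibling attribution (R3), Dana Delgado is treated as owning Paula Delgado's 19% interest in Copperline Mining NL.
Chain via Oakhollow Foods Inc. (R2): 60% × 35% = 21% of Copperline Mining NL.
Chain via Quarry Capital LLC (R2): 92% × 16% = 14.72% of Copperline Mining NL.
Chain via Summit Trust (R2): 100% × 22% = 22% of Copperline Mining NL.
Direct interest in Copperline Mining NL: 19%.
Aggregating (R1): 21% + 14.72% + 22% + 19% = 76.72%.
76.72% exceeds the 10% threshold by 66.72 percentage points.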